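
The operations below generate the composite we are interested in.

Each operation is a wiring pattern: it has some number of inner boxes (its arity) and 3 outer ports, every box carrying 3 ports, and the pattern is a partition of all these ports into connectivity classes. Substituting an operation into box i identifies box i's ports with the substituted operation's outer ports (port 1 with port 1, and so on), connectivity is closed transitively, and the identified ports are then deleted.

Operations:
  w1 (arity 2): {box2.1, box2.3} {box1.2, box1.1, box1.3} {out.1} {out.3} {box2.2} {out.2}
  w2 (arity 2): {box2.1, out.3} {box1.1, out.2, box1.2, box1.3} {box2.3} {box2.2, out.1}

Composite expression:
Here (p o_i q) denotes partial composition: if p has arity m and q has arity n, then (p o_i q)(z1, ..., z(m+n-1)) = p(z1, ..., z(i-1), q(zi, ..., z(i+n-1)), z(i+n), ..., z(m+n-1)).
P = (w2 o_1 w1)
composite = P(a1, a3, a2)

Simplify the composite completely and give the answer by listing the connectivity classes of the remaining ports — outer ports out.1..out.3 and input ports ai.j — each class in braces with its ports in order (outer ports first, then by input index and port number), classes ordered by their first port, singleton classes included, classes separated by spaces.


{out.1, a2.2} {out.2} {out.3, a2.1} {a1.1, a1.2, a1.3} {a2.3} {a3.1, a3.3} {a3.2}

After gluing at w2, chains via deleted ports link the a-ports.
through w1, on inputs (a1, a3): {out.1} {out.2} {out.3} {a1.1, a1.2, a1.3} {a3.1, a3.3} {a3.2} (out.j = stage outer ports)
through w2, on inputs (a1, a3, a2): {out.1, a2.2} {out.2} {out.3, a2.1} {a1.1, a1.2, a1.3} {a2.3} {a3.1, a3.3} {a3.2} (out.j = stage outer ports)


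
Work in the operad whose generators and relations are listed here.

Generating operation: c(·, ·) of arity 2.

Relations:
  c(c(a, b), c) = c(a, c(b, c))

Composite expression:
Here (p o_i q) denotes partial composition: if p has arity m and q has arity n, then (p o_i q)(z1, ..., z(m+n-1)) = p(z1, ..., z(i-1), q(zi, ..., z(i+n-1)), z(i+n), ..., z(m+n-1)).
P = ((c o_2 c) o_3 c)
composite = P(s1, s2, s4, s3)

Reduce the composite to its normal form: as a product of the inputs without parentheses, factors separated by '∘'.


s1 ∘ s2 ∘ s4 ∘ s3

Every regrouping of c is equal, so read the s-inputs in written order.
c(s4, s3) flattens to s4 ∘ s3
c(s2, c(s4, s3)) flattens to s2 ∘ s4 ∘ s3
c(s1, c(s2, c(s4, s3))) flattens to s1 ∘ s2 ∘ s4 ∘ s3


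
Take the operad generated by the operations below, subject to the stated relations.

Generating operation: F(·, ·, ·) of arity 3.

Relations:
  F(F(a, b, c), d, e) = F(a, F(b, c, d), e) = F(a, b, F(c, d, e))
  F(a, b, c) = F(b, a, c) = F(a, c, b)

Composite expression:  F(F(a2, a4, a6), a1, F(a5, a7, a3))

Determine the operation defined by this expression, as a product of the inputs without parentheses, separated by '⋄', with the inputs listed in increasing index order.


a1 ⋄ a2 ⋄ a3 ⋄ a4 ⋄ a5 ⋄ a6 ⋄ a7

Any arrangement under F is one operation, so sort the a-inputs.
F(a2, a4, a6) linearizes to a2 ⋄ a4 ⋄ a6
F(a5, a7, a3) linearizes to a5 ⋄ a7 ⋄ a3
F(F(a2, a4, a6), a1, F(a5, a7, a3)) linearizes to a2 ⋄ a4 ⋄ a6 ⋄ a1 ⋄ a5 ⋄ a7 ⋄ a3
reordering the factors by index: a1 ⋄ a2 ⋄ a3 ⋄ a4 ⋄ a5 ⋄ a6 ⋄ a7


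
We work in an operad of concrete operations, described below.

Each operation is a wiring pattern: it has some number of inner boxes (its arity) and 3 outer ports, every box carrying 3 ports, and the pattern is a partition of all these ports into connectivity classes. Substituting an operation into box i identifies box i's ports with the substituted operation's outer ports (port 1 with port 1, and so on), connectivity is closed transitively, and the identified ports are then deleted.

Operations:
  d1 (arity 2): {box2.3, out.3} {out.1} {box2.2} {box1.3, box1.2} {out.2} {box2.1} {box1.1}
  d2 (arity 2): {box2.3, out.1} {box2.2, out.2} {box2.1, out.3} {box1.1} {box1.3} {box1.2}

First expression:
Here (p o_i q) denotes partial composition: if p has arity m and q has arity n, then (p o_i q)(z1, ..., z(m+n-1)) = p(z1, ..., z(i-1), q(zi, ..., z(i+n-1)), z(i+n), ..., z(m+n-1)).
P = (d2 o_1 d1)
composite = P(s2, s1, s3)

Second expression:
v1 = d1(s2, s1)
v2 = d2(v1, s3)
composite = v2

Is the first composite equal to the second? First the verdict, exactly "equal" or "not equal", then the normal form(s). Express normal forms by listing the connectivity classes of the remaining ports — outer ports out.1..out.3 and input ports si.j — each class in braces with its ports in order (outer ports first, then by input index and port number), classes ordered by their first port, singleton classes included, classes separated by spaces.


Normal form of the first expression: {out.1, s3.3} {out.2, s3.2} {out.3, s3.1} {s1.1} {s1.2} {s1.3} {s2.1} {s2.2, s2.3}
Normal form of the second expression: {out.1, s3.3} {out.2, s3.2} {out.3, s3.1} {s1.1} {s1.2} {s1.3} {s2.1} {s2.2, s2.3}
One common form — equal.

equal: each reduces to {out.1, s3.3} {out.2, s3.2} {out.3, s3.1} {s1.1} {s1.2} {s1.3} {s2.1} {s2.2, s2.3}


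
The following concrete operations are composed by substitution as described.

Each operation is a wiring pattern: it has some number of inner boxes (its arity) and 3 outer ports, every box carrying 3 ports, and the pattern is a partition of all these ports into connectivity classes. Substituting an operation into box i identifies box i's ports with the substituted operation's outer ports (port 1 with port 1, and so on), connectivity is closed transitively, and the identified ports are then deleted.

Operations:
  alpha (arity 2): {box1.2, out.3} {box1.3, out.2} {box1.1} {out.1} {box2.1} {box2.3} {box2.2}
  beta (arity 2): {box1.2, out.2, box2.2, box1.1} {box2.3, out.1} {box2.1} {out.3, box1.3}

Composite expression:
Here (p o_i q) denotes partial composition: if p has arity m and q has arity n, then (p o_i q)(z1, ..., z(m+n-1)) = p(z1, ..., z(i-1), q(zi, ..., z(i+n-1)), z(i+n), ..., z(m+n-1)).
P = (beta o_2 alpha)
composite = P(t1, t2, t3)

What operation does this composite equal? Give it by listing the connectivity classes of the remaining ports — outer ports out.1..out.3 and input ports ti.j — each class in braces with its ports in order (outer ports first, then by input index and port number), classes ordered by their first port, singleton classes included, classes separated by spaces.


{out.1, t2.2} {out.2, t1.1, t1.2, t2.3} {out.3, t1.3} {t2.1} {t3.1} {t3.2} {t3.3}

After gluing at beta, chains via deleted ports link the t-ports.
after alpha, the pattern on (t2, t3) reads {out.1} {out.2, t2.3} {out.3, t2.2} {t2.1} {t3.1} {t3.2} {t3.3} (out.j = its outer ports)
after beta, the pattern on (t1, t2, t3) reads {out.1, t2.2} {out.2, t1.1, t1.2, t2.3} {out.3, t1.3} {t2.1} {t3.1} {t3.2} {t3.3} (out.j = its outer ports)


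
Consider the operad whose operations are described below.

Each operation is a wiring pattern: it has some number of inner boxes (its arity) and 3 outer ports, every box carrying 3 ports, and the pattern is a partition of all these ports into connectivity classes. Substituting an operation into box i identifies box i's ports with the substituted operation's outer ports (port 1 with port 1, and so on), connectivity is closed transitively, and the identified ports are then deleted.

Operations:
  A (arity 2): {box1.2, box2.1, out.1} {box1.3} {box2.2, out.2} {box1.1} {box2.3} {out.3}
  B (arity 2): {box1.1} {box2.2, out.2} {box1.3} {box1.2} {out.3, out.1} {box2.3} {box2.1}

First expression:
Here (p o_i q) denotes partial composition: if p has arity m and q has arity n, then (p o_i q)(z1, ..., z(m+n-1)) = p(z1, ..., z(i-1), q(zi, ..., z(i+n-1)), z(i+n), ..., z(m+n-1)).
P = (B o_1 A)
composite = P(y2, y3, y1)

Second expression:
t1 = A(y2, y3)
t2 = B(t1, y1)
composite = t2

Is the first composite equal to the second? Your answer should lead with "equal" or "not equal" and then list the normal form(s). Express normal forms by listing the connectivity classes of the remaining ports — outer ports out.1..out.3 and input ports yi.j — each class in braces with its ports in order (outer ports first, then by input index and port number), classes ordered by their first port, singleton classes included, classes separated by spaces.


equal — both sides give {out.1, out.3} {out.2, y1.2} {y1.1} {y1.3} {y2.1} {y2.2, y3.1} {y2.3} {y3.2} {y3.3}

Normal form of the first expression: {out.1, out.3} {out.2, y1.2} {y1.1} {y1.3} {y2.1} {y2.2, y3.1} {y2.3} {y3.2} {y3.3}
Normal form of the second expression: {out.1, out.3} {out.2, y1.2} {y1.1} {y1.3} {y2.1} {y2.2, y3.1} {y2.3} {y3.2} {y3.3}
Identical normal forms: equal.


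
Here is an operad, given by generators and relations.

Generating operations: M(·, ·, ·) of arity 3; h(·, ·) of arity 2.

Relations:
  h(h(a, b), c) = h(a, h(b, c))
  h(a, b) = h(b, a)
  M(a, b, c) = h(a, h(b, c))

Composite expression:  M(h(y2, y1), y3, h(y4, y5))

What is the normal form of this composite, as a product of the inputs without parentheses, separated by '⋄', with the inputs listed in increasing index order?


y1 ⋄ y2 ⋄ y3 ⋄ y4 ⋄ y5

Key point: M commutes, so take the y-inputs in any fixed order.
h(y2, y1) unparenthesizes to y2 ⋄ y1
h(y4, y5) unparenthesizes to y4 ⋄ y5
M(h(y2, y1), y3, h(y4, y5)) unparenthesizes to y2 ⋄ y1 ⋄ y3 ⋄ y4 ⋄ y5
putting the inputs in ascending order: y1 ⋄ y2 ⋄ y3 ⋄ y4 ⋄ y5


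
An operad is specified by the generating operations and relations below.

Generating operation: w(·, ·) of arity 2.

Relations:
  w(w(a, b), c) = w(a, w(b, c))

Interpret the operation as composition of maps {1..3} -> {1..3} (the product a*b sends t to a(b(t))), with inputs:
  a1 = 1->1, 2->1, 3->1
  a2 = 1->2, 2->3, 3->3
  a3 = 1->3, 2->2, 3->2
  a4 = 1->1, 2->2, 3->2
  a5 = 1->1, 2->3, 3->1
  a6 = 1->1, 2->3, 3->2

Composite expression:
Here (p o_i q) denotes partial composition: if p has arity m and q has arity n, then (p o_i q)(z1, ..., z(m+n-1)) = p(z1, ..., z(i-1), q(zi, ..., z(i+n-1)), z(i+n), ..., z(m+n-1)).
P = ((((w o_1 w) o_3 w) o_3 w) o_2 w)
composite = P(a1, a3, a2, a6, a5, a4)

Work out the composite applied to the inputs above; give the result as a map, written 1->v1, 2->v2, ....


1->1, 2->1, 3->1


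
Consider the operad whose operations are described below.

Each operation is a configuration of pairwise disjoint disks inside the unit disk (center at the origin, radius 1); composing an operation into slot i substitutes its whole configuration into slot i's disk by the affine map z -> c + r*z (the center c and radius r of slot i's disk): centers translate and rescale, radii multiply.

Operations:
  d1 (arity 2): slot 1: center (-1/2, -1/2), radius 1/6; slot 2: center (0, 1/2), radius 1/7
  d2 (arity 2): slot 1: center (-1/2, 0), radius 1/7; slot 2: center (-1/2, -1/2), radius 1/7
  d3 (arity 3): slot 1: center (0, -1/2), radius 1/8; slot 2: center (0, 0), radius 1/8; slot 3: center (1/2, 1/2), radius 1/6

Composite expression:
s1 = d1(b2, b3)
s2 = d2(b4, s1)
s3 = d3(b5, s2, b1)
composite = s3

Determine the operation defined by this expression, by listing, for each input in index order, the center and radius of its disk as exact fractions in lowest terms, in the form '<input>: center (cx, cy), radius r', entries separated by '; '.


b1: center (1/2, 1/2), radius 1/6; b2: center (-1/14, -1/14), radius 1/336; b3: center (-1/16, -3/56), radius 1/392; b4: center (-1/16, 0), radius 1/56; b5: center (0, -1/2), radius 1/8


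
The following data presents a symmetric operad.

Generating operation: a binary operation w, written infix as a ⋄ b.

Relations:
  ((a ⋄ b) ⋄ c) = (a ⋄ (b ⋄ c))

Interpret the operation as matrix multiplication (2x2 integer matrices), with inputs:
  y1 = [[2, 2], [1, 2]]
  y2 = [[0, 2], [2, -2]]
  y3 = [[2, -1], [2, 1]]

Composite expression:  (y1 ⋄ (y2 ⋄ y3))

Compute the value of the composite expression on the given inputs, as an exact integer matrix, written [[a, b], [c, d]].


(y2 ⋄ y3) = [[4, 2], [0, -4]]
(y1 ⋄ (y2 ⋄ y3)) = [[8, -4], [4, -6]]

[[8, -4], [4, -6]]


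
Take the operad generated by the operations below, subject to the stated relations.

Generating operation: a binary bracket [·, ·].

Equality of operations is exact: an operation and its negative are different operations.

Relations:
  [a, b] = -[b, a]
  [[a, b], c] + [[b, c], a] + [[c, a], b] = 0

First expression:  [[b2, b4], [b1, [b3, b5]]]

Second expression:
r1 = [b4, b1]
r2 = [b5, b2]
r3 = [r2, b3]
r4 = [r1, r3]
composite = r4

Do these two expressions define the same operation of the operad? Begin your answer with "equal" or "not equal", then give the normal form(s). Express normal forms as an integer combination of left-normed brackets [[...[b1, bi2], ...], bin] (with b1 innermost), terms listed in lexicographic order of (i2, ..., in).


The first expression, normalized: -[[[[b1, b3], b5], b2], b4] + [[[[b1, b3], b5], b4], b2] + [[[[b1, b5], b3], b2], b4] - [[[[b1, b5], b3], b4], b2]
The second expression, normalized: [[[[b1, b4], b2], b5], b3] - [[[[b1, b4], b3], b2], b5] + [[[[b1, b4], b3], b5], b2] - [[[[b1, b4], b5], b2], b3]
They disagree, so not equal.

not equal; the first gives -[[[[b1, b3], b5], b2], b4] + [[[[b1, b3], b5], b4], b2] + [[[[b1, b5], b3], b2], b4] - [[[[b1, b5], b3], b4], b2] and the second [[[[b1, b4], b2], b5], b3] - [[[[b1, b4], b3], b2], b5] + [[[[b1, b4], b3], b5], b2] - [[[[b1, b4], b5], b2], b3]


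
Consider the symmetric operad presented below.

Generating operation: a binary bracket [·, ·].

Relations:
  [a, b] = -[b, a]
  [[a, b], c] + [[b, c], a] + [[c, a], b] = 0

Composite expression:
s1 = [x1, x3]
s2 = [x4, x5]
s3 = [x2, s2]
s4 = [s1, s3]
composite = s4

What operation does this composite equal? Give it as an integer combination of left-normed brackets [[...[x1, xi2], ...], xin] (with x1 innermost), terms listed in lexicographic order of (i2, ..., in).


Antisymmetry and Jacobi reduce to x1-anchored left-normed brackets.
Composite bracket: [[x1, x3], [x2, [x4, x5]]]
The bracket unfolds into 16 signed words via [a, b] = ab - ba (2^4 = 16).
Words beginning with x1 determine it all:
  x1x3x2x4x5 (sign +1) contributes +[[[[x1, x3], x2], x4], x5]
  x1x3x2x5x4 (sign -1) contributes -[[[[x1, x3], x2], x5], x4]
  x1x3x4x5x2 (sign -1) contributes -[[[[x1, x3], x4], x5], x2]
  x1x3x5x4x2 (sign +1) contributes +[[[[x1, x3], x5], x4], x2]

[[[[x1, x3], x2], x4], x5] - [[[[x1, x3], x2], x5], x4] - [[[[x1, x3], x4], x5], x2] + [[[[x1, x3], x5], x4], x2]


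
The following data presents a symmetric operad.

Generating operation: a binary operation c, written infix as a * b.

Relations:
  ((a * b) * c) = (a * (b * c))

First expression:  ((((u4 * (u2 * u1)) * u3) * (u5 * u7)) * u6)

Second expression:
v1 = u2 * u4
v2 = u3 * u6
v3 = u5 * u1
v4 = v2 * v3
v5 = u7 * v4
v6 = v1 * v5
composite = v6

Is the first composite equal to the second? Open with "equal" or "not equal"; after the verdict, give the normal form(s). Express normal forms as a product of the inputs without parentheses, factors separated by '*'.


not equal — first u4 * u2 * u1 * u3 * u5 * u7 * u6, second u2 * u4 * u7 * u3 * u6 * u5 * u1

The first expression reduces to u4 * u2 * u1 * u3 * u5 * u7 * u6
The second expression reduces to u2 * u4 * u7 * u3 * u6 * u5 * u1
No match — not equal.


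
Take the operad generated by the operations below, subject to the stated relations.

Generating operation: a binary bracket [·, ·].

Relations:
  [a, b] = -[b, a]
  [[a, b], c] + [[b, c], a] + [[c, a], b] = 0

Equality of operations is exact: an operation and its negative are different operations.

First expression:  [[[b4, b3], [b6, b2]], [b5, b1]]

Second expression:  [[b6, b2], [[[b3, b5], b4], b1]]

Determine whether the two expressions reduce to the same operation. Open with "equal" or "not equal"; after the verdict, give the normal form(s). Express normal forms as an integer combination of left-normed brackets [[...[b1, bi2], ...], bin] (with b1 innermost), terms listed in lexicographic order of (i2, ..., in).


The first composite normalizes to -[[[[[b1, b5], b2], b6], b3], b4] + [[[[[b1, b5], b2], b6], b4], b3] + [[[[[b1, b5], b3], b4], b2], b6] - [[[[[b1, b5], b3], b4], b6], b2] - [[[[[b1, b5], b4], b3], b2], b6] + [[[[[b1, b5], b4], b3], b6], b2] + [[[[[b1, b5], b6], b2], b3], b4] - [[[[[b1, b5], b6], b2], b4], b3]
The second composite normalizes to -[[[[[b1, b3], b5], b4], b2], b6] + [[[[[b1, b3], b5], b4], b6], b2] + [[[[[b1, b4], b3], b5], b2], b6] - [[[[[b1, b4], b3], b5], b6], b2] - [[[[[b1, b4], b5], b3], b2], b6] + [[[[[b1, b4], b5], b3], b6], b2] + [[[[[b1, b5], b3], b4], b2], b6] - [[[[[b1, b5], b3], b4], b6], b2]
They disagree, so not equal.

not equal — first -[[[[[b1, b5], b2], b6], b3], b4] + [[[[[b1, b5], b2], b6], b4], b3] + [[[[[b1, b5], b3], b4], b2], b6] - [[[[[b1, b5], b3], b4], b6], b2] - [[[[[b1, b5], b4], b3], b2], b6] + [[[[[b1, b5], b4], b3], b6], b2] + [[[[[b1, b5], b6], b2], b3], b4] - [[[[[b1, b5], b6], b2], b4], b3], second -[[[[[b1, b3], b5], b4], b2], b6] + [[[[[b1, b3], b5], b4], b6], b2] + [[[[[b1, b4], b3], b5], b2], b6] - [[[[[b1, b4], b3], b5], b6], b2] - [[[[[b1, b4], b5], b3], b2], b6] + [[[[[b1, b4], b5], b3], b6], b2] + [[[[[b1, b5], b3], b4], b2], b6] - [[[[[b1, b5], b3], b4], b6], b2]


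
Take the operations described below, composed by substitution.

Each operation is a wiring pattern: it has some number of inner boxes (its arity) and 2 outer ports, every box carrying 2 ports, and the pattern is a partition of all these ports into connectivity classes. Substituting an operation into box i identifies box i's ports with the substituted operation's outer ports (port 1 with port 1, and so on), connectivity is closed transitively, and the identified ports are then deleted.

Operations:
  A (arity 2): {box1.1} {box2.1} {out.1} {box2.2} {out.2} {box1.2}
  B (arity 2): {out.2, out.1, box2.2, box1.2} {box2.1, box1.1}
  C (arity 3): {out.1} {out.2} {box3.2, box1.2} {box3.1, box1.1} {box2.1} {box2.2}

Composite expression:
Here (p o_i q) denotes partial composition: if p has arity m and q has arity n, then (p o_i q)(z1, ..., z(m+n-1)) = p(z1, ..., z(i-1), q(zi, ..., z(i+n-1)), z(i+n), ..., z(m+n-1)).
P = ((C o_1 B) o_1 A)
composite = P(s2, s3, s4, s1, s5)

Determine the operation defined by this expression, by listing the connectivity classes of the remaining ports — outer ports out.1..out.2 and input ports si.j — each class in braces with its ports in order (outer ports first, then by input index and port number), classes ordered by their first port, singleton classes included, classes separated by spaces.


{out.1} {out.2} {s1.1} {s1.2} {s2.1} {s2.2} {s3.1} {s3.2} {s4.1} {s4.2, s5.1, s5.2}


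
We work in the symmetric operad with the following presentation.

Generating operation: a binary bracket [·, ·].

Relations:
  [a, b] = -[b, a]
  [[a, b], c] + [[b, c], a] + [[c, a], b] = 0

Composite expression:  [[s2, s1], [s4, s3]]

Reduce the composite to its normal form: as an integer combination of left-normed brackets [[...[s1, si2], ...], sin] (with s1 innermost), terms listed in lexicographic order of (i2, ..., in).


[[[s1, s2], s3], s4] - [[[s1, s2], s4], s3]

Skip Jacobi rewriting: expand, keep s1-initial words, read off terms.
Composite bracket: [[s2, s1], [s4, s3]]
Expanding via [a, b] = ab - ba: 8 signed words (2^3 = 8).
Only words starting with s1 matter:
  the word s1s2s3s4 carries sign +1 and contributes +[[[s1, s2], s3], s4]
  the word s1s2s4s3 carries sign -1 and contributes -[[[s1, s2], s4], s3]


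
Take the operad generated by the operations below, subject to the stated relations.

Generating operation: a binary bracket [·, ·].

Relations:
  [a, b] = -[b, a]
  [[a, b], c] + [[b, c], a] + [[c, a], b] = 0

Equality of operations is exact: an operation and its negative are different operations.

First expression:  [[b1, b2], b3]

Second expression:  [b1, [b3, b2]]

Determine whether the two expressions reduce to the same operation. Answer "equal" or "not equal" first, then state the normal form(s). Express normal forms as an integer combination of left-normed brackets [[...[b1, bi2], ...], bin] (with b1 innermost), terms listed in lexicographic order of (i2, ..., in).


not equal — first [[b1, b2], b3], second -[[b1, b2], b3] + [[b1, b3], b2]

Normal form of the first expression: [[b1, b2], b3]
Normal form of the second expression: -[[b1, b2], b3] + [[b1, b3], b2]
The normal forms differ: not equal.


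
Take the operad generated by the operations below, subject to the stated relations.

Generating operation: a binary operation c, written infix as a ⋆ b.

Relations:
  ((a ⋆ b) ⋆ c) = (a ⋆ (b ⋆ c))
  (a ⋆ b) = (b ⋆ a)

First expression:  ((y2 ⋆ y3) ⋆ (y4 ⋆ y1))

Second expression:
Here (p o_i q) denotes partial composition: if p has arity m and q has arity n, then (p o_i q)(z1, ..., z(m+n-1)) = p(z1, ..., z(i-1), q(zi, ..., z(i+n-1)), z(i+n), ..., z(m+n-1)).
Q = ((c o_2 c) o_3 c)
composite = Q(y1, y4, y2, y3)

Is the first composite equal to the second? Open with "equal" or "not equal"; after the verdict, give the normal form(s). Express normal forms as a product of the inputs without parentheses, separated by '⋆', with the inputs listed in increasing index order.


The first expression, normalized: y1 ⋆ y2 ⋆ y3 ⋆ y4
The second expression, normalized: y1 ⋆ y2 ⋆ y3 ⋆ y4
The forms coincide; equal.

equal; the common form is y1 ⋆ y2 ⋆ y3 ⋆ y4


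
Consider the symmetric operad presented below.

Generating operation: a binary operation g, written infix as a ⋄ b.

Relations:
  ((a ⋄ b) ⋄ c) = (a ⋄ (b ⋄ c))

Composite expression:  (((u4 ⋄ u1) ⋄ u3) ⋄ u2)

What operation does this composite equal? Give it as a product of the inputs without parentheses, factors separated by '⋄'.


Under associativity of g, the answer is the u's in reading order.
(u4 ⋄ u1) flattens to u4 ⋄ u1
((u4 ⋄ u1) ⋄ u3) flattens to u4 ⋄ u1 ⋄ u3
(((u4 ⋄ u1) ⋄ u3) ⋄ u2) flattens to u4 ⋄ u1 ⋄ u3 ⋄ u2

u4 ⋄ u1 ⋄ u3 ⋄ u2


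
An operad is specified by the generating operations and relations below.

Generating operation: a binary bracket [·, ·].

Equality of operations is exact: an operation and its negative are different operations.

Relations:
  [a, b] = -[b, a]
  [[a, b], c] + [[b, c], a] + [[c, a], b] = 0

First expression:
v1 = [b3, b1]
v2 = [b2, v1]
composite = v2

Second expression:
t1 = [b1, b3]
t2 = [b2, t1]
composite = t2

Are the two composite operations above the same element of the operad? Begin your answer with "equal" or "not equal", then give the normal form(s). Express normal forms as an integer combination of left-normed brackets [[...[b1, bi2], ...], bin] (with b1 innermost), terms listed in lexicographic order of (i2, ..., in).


not equal; the first gives [[b1, b3], b2] and the second -[[b1, b3], b2]

Normal form of the first expression: [[b1, b3], b2]
Normal form of the second expression: -[[b1, b3], b2]
No match — not equal.


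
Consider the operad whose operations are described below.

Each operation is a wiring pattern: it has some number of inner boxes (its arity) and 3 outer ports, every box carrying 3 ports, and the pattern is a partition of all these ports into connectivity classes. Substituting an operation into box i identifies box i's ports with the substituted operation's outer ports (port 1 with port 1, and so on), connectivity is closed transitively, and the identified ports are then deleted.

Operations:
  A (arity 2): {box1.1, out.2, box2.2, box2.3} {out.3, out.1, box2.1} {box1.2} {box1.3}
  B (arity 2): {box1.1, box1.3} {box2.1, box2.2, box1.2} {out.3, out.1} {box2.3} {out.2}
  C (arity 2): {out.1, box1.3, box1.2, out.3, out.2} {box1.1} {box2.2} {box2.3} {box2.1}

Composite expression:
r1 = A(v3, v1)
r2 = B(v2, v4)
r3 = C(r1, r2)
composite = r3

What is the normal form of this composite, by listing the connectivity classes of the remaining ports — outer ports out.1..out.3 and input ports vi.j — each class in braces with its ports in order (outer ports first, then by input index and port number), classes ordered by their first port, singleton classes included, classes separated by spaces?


After gluing at C, chains via deleted ports link the v-ports.
stage A: inputs (v3, v1), connectivity {out.1, out.3, v1.1} {out.2, v1.2, v1.3, v3.1} {v3.2} {v3.3}, out.j its boundary
stage B: inputs (v2, v4), connectivity {out.1, out.3} {out.2} {v2.1, v2.3} {v2.2, v4.1, v4.2} {v4.3}, out.j its boundary
stage C: inputs (v3, v1, v2, v4), connectivity {out.1, out.2, out.3, v1.1, v1.2, v1.3, v3.1} {v2.1, v2.3} {v2.2, v4.1, v4.2} {v3.2} {v3.3} {v4.3}, out.j its boundary

{out.1, out.2, out.3, v1.1, v1.2, v1.3, v3.1} {v2.1, v2.3} {v2.2, v4.1, v4.2} {v3.2} {v3.3} {v4.3}


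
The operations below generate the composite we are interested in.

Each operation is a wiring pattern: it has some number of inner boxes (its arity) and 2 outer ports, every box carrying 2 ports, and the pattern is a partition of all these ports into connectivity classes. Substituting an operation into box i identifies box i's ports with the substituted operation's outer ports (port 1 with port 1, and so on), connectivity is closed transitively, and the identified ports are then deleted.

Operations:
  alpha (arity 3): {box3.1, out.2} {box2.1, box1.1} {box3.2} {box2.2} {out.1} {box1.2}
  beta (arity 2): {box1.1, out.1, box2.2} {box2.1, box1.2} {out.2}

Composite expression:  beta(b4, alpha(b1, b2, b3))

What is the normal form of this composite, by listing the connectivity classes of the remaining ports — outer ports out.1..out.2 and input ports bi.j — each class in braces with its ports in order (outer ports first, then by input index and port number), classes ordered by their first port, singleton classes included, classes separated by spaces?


Two ports join when wires chain via beta-identified ports.
stage alpha: inputs (b1, b2, b3), connectivity {out.1} {out.2, b3.1} {b1.1, b2.1} {b1.2} {b2.2} {b3.2}, out.j its boundary
stage beta: inputs (b4, b1, b2, b3), connectivity {out.1, b3.1, b4.1} {out.2} {b1.1, b2.1} {b1.2} {b2.2} {b3.2} {b4.2}, out.j its boundary

{out.1, b3.1, b4.1} {out.2} {b1.1, b2.1} {b1.2} {b2.2} {b3.2} {b4.2}


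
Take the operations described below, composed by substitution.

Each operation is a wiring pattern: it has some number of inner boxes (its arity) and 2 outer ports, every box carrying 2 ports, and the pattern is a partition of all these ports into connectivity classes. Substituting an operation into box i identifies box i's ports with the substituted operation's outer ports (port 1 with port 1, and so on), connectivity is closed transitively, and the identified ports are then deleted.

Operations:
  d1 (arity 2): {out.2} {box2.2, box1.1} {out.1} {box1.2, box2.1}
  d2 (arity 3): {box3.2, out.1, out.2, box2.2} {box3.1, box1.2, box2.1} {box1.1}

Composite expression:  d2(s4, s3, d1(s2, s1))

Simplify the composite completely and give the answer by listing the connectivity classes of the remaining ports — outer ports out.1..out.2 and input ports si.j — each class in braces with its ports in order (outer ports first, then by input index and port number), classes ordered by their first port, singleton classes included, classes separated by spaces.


Reachability decides: close wires over d2-identified ports.
after d1, the pattern on (s2, s1) reads {out.1} {out.2} {s1.1, s2.2} {s1.2, s2.1} (out.j = its outer ports)
after d2, the pattern on (s4, s3, s2, s1) reads {out.1, out.2, s3.2} {s1.1, s2.2} {s1.2, s2.1} {s3.1, s4.2} {s4.1} (out.j = its outer ports)

{out.1, out.2, s3.2} {s1.1, s2.2} {s1.2, s2.1} {s3.1, s4.2} {s4.1}


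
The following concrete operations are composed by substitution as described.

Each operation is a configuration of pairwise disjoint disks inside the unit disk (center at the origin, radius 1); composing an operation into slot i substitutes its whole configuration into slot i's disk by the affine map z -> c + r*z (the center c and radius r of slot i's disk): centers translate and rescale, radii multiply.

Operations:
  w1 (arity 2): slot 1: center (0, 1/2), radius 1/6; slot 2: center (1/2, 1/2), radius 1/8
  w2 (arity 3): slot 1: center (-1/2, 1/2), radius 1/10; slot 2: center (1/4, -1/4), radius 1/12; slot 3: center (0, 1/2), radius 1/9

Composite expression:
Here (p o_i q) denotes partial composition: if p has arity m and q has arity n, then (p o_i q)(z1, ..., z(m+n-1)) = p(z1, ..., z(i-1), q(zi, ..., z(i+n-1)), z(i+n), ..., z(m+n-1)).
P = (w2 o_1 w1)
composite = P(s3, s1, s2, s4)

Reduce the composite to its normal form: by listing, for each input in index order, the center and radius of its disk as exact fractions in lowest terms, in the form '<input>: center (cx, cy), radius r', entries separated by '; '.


Follow each s-input down from w2: c' goes to c + r*c', radius to r*r'.
for s3, the 2-step affine chain lands on center (-1/2, 11/20), radius 1/60
for s1, the 2-step affine chain lands on center (-9/20, 11/20), radius 1/80
for s2, the 1-step affine chain lands on center (1/4, -1/4), radius 1/12
for s4, the 1-step affine chain lands on center (0, 1/2), radius 1/9

s1: center (-9/20, 11/20), radius 1/80; s2: center (1/4, -1/4), radius 1/12; s3: center (-1/2, 11/20), radius 1/60; s4: center (0, 1/2), radius 1/9


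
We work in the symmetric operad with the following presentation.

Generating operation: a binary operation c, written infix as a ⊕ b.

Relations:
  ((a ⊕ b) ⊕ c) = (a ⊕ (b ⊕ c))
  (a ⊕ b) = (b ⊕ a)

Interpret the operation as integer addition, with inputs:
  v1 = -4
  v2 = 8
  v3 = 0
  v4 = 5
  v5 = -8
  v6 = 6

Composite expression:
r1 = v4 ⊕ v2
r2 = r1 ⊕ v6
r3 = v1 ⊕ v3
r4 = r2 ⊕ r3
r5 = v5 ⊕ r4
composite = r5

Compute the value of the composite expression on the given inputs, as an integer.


7

(v4 ⊕ v2) = 13
((v4 ⊕ v2) ⊕ v6) = 19
(v1 ⊕ v3) = -4
(((v4 ⊕ v2) ⊕ v6) ⊕ (v1 ⊕ v3)) = 15
(v5 ⊕ (((v4 ⊕ v2) ⊕ v6) ⊕ (v1 ⊕ v3))) = 7


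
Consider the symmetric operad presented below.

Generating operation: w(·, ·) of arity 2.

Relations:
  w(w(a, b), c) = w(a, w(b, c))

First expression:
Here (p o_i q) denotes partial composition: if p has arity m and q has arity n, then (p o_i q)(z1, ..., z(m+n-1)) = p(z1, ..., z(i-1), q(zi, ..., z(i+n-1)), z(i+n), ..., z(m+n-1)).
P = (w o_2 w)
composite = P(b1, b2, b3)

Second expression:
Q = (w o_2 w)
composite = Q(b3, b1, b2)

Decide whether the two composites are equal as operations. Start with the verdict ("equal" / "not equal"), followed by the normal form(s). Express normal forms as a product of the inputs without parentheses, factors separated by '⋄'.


not equal — first b1 ⋄ b2 ⋄ b3, second b3 ⋄ b1 ⋄ b2

Reducing the first expression gives b1 ⋄ b2 ⋄ b3
Reducing the second expression gives b3 ⋄ b1 ⋄ b2
The forms do not match — not equal.


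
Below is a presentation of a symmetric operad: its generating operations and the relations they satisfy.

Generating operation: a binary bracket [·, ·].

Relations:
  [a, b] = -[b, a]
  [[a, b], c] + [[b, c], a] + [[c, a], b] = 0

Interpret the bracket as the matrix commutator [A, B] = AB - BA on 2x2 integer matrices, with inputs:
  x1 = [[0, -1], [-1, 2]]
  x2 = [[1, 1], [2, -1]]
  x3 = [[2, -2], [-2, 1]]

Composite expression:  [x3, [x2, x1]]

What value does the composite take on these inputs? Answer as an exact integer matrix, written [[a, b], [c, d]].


[x2, x1] = [[1, 0], [-2, -1]]
[x3, [x2, x1]] = [[4, 4], [-2, -4]]

[[4, 4], [-2, -4]]


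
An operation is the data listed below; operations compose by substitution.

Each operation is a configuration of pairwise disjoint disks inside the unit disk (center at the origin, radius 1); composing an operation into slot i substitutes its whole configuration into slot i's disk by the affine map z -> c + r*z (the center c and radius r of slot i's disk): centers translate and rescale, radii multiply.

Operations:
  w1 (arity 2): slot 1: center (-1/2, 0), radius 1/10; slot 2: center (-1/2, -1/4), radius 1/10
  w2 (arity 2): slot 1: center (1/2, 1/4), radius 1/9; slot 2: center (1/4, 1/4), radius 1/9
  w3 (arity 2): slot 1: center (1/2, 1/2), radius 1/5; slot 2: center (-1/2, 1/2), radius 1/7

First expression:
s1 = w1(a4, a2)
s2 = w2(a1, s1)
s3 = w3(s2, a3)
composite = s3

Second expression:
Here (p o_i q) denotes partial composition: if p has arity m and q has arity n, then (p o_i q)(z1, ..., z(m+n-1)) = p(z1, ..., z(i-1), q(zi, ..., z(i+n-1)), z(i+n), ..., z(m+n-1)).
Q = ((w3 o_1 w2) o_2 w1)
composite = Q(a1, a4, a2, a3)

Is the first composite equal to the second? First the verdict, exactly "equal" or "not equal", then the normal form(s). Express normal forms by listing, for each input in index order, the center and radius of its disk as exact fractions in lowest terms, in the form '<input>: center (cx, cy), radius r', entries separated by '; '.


Reducing the first expression gives a1: center (3/5, 11/20), radius 1/45; a2: center (97/180, 49/90), radius 1/450; a3: center (-1/2, 1/2), radius 1/7; a4: center (97/180, 11/20), radius 1/450
Reducing the second expression gives a1: center (3/5, 11/20), radius 1/45; a2: center (97/180, 49/90), radius 1/450; a3: center (-1/2, 1/2), radius 1/7; a4: center (97/180, 11/20), radius 1/450
The forms coincide; equal.

equal: each reduces to a1: center (3/5, 11/20), radius 1/45; a2: center (97/180, 49/90), radius 1/450; a3: center (-1/2, 1/2), radius 1/7; a4: center (97/180, 11/20), radius 1/450


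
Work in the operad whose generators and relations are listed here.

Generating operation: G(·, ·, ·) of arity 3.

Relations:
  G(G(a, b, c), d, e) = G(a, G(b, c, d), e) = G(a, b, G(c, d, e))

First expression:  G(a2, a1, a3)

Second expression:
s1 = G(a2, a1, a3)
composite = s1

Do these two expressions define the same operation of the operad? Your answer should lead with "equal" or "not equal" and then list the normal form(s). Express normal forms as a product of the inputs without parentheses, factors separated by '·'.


equal; both compose to a2 · a1 · a3

The first expression, normalized: a2 · a1 · a3
The second expression, normalized: a2 · a1 · a3
Both agree, so they are equal.


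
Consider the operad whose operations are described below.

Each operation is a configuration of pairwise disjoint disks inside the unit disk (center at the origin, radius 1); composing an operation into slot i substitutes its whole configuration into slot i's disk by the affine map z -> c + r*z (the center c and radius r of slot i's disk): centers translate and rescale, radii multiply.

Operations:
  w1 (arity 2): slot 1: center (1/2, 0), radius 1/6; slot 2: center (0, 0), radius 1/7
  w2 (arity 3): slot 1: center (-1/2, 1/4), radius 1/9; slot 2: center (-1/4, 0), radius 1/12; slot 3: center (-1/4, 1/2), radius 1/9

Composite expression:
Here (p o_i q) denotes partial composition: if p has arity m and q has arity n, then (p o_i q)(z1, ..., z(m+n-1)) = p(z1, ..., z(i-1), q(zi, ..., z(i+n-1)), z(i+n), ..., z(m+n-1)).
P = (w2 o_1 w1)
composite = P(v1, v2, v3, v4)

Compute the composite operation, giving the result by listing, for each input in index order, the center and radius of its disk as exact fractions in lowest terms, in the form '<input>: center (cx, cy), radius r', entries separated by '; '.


Each v-disk chains the slot maps above it in w2; radii multiply.
tracing v1 down its 2-map path: center (-4/9, 1/4), radius 1/54
tracing v2 down its 2-map path: center (-1/2, 1/4), radius 1/63
tracing v3 down its 1-map path: center (-1/4, 0), radius 1/12
tracing v4 down its 1-map path: center (-1/4, 1/2), radius 1/9

v1: center (-4/9, 1/4), radius 1/54; v2: center (-1/2, 1/4), radius 1/63; v3: center (-1/4, 0), radius 1/12; v4: center (-1/4, 1/2), radius 1/9


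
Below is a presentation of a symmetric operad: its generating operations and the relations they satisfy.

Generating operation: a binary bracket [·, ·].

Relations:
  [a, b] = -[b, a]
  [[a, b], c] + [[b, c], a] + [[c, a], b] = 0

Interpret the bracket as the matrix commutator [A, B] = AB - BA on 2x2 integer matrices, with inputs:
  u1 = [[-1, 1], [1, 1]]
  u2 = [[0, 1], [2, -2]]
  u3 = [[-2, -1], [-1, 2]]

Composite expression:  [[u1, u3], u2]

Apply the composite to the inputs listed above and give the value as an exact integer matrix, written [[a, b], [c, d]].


[[18, -12], [-12, -18]]

[u1, u3] = [[0, 6], [-6, 0]]
[[u1, u3], u2] = [[18, -12], [-12, -18]]


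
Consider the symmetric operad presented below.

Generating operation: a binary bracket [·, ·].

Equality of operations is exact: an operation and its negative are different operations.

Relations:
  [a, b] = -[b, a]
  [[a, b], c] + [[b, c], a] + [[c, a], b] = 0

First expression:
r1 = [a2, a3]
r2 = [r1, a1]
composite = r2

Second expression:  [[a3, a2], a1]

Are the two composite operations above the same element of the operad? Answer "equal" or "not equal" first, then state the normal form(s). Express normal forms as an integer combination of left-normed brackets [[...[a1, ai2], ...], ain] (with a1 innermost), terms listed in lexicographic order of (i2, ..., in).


The first expression, normalized: -[[a1, a2], a3] + [[a1, a3], a2]
The second expression, normalized: [[a1, a2], a3] - [[a1, a3], a2]
They disagree, so not equal.

not equal; the first gives -[[a1, a2], a3] + [[a1, a3], a2] and the second [[a1, a2], a3] - [[a1, a3], a2]


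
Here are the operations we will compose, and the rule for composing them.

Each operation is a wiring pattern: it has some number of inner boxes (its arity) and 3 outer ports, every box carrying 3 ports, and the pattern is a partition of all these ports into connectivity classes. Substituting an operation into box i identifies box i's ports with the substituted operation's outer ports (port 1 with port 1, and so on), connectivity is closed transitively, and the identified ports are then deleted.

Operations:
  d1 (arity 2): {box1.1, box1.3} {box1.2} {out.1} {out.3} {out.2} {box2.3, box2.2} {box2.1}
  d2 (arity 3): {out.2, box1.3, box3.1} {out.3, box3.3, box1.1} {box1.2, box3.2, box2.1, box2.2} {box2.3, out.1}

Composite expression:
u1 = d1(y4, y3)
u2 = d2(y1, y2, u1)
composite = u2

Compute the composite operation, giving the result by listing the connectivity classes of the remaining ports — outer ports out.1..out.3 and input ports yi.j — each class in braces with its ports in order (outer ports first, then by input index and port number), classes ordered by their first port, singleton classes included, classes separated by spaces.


Substituting into d2 glues patterns; closure does the rest.
after d1, the pattern on (y4, y3) reads {out.1} {out.2} {out.3} {y3.1} {y3.2, y3.3} {y4.1, y4.3} {y4.2} (out.j = its outer ports)
after d2, the pattern on (y1, y2, y4, y3) reads {out.1, y2.3} {out.2, y1.3} {out.3, y1.1} {y1.2, y2.1, y2.2} {y3.1} {y3.2, y3.3} {y4.1, y4.3} {y4.2} (out.j = its outer ports)

{out.1, y2.3} {out.2, y1.3} {out.3, y1.1} {y1.2, y2.1, y2.2} {y3.1} {y3.2, y3.3} {y4.1, y4.3} {y4.2}


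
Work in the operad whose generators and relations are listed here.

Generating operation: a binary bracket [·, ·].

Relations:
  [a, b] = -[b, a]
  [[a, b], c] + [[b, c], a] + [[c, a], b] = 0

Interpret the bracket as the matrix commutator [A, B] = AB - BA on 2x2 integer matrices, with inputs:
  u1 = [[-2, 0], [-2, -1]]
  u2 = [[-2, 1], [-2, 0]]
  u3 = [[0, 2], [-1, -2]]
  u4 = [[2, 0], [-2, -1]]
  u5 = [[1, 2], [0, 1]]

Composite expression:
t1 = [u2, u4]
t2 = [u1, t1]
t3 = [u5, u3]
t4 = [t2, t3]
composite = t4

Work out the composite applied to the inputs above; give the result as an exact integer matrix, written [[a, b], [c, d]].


[[-8, 60], [8, 8]]

[u2, u4] = [[-2, -3], [-10, 2]]
[u1, [u2, u4]] = [[-6, 3], [-2, 6]]
[u5, u3] = [[-2, -4], [0, 2]]
[[u1, [u2, u4]], [u5, u3]] = [[-8, 60], [8, 8]]


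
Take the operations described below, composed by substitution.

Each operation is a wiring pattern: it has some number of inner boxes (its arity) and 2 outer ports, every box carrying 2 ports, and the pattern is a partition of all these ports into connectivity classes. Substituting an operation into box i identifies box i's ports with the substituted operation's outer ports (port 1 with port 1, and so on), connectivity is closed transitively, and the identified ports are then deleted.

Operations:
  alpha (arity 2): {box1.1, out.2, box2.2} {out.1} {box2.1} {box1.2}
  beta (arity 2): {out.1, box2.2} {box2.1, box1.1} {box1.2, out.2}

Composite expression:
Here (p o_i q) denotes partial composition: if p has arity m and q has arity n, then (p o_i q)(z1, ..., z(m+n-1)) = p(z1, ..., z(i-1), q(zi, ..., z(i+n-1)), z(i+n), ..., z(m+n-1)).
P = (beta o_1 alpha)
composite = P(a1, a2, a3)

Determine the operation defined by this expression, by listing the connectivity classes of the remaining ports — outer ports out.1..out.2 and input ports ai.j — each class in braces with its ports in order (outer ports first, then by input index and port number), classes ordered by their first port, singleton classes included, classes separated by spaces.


{out.1, a3.2} {out.2, a1.1, a2.2} {a1.2} {a2.1} {a3.1}

Connectivity passes through glued beta-boundaries; trace each wire chain.
the subtree at alpha composes to {out.1} {out.2, a1.1, a2.2} {a1.2} {a2.1} on (a1, a2); out.j = own outer ports
the subtree at beta composes to {out.1, a3.2} {out.2, a1.1, a2.2} {a1.2} {a2.1} {a3.1} on (a1, a2, a3); out.j = own outer ports
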